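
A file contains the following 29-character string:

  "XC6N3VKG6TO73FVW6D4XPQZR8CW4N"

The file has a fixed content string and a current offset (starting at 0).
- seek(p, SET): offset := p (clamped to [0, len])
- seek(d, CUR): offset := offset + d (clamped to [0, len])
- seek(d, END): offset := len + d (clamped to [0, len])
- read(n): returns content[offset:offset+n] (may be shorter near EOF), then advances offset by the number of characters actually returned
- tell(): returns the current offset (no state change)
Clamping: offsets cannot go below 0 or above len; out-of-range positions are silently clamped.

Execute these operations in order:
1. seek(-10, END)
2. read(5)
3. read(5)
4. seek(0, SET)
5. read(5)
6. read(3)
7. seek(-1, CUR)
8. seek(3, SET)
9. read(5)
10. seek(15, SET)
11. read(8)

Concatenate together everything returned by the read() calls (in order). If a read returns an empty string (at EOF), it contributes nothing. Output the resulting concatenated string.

Answer: XPQZR8CW4NXC6N3VKGN3VKGW6D4XPQZ

Derivation:
After 1 (seek(-10, END)): offset=19
After 2 (read(5)): returned 'XPQZR', offset=24
After 3 (read(5)): returned '8CW4N', offset=29
After 4 (seek(0, SET)): offset=0
After 5 (read(5)): returned 'XC6N3', offset=5
After 6 (read(3)): returned 'VKG', offset=8
After 7 (seek(-1, CUR)): offset=7
After 8 (seek(3, SET)): offset=3
After 9 (read(5)): returned 'N3VKG', offset=8
After 10 (seek(15, SET)): offset=15
After 11 (read(8)): returned 'W6D4XPQZ', offset=23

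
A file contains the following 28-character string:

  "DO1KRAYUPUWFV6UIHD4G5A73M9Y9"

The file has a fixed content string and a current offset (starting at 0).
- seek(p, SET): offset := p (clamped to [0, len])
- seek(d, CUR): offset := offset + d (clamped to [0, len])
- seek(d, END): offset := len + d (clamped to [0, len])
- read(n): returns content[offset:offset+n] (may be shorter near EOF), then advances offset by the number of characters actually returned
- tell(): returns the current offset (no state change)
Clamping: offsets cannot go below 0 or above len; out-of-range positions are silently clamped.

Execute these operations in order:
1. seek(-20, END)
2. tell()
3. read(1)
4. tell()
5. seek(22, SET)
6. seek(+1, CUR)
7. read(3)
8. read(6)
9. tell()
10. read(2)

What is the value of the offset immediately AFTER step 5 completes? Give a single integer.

After 1 (seek(-20, END)): offset=8
After 2 (tell()): offset=8
After 3 (read(1)): returned 'P', offset=9
After 4 (tell()): offset=9
After 5 (seek(22, SET)): offset=22

Answer: 22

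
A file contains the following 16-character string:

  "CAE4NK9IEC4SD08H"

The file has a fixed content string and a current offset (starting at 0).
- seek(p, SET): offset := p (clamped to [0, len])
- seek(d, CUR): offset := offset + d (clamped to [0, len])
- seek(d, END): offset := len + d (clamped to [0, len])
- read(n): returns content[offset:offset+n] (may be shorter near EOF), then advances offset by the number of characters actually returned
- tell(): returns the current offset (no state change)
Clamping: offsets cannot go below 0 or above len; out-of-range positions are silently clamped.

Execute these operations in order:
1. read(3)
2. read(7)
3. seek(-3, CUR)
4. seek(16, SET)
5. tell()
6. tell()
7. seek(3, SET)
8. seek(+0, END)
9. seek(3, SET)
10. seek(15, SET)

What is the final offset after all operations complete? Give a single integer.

After 1 (read(3)): returned 'CAE', offset=3
After 2 (read(7)): returned '4NK9IEC', offset=10
After 3 (seek(-3, CUR)): offset=7
After 4 (seek(16, SET)): offset=16
After 5 (tell()): offset=16
After 6 (tell()): offset=16
After 7 (seek(3, SET)): offset=3
After 8 (seek(+0, END)): offset=16
After 9 (seek(3, SET)): offset=3
After 10 (seek(15, SET)): offset=15

Answer: 15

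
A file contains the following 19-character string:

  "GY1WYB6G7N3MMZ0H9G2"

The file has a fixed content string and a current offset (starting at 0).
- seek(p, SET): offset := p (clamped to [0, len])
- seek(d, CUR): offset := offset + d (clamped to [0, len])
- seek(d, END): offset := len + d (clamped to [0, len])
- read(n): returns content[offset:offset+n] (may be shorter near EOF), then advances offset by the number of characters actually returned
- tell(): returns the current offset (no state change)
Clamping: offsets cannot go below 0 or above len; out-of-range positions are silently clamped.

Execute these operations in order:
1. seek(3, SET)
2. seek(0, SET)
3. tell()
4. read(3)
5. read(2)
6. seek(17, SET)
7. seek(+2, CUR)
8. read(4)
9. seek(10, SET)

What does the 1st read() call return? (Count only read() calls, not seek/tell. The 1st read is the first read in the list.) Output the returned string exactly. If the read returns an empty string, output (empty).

Answer: GY1

Derivation:
After 1 (seek(3, SET)): offset=3
After 2 (seek(0, SET)): offset=0
After 3 (tell()): offset=0
After 4 (read(3)): returned 'GY1', offset=3
After 5 (read(2)): returned 'WY', offset=5
After 6 (seek(17, SET)): offset=17
After 7 (seek(+2, CUR)): offset=19
After 8 (read(4)): returned '', offset=19
After 9 (seek(10, SET)): offset=10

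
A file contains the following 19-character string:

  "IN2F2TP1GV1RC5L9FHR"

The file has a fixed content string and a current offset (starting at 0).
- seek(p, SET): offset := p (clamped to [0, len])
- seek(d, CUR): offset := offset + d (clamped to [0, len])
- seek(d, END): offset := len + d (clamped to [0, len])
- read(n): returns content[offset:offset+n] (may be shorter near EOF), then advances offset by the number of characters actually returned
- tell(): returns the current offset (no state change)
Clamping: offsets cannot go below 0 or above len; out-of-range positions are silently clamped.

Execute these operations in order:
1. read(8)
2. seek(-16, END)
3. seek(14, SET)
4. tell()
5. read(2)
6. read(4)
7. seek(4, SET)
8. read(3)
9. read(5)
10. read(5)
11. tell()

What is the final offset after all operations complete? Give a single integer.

After 1 (read(8)): returned 'IN2F2TP1', offset=8
After 2 (seek(-16, END)): offset=3
After 3 (seek(14, SET)): offset=14
After 4 (tell()): offset=14
After 5 (read(2)): returned 'L9', offset=16
After 6 (read(4)): returned 'FHR', offset=19
After 7 (seek(4, SET)): offset=4
After 8 (read(3)): returned '2TP', offset=7
After 9 (read(5)): returned '1GV1R', offset=12
After 10 (read(5)): returned 'C5L9F', offset=17
After 11 (tell()): offset=17

Answer: 17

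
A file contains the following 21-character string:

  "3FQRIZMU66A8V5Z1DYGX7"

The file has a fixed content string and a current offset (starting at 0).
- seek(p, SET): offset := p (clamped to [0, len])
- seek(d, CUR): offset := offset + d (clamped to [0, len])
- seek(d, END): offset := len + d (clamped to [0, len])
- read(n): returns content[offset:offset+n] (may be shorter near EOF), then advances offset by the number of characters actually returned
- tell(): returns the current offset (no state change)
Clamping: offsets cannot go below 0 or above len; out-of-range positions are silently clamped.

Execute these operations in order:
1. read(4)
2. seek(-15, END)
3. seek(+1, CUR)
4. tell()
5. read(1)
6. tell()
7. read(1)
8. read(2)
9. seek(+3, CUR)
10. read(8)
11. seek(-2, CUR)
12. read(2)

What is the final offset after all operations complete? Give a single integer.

After 1 (read(4)): returned '3FQR', offset=4
After 2 (seek(-15, END)): offset=6
After 3 (seek(+1, CUR)): offset=7
After 4 (tell()): offset=7
After 5 (read(1)): returned 'U', offset=8
After 6 (tell()): offset=8
After 7 (read(1)): returned '6', offset=9
After 8 (read(2)): returned '6A', offset=11
After 9 (seek(+3, CUR)): offset=14
After 10 (read(8)): returned 'Z1DYGX7', offset=21
After 11 (seek(-2, CUR)): offset=19
After 12 (read(2)): returned 'X7', offset=21

Answer: 21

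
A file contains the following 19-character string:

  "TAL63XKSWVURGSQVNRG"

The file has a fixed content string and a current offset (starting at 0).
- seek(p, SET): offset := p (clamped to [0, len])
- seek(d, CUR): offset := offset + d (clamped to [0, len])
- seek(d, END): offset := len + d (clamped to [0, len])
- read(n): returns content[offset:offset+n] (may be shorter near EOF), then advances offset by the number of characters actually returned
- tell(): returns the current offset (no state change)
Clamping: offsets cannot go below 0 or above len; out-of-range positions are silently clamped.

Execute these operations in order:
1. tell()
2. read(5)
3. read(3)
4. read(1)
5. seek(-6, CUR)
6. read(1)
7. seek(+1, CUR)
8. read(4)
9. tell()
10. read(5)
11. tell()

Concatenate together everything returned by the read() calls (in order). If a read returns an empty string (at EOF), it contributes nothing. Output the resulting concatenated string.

After 1 (tell()): offset=0
After 2 (read(5)): returned 'TAL63', offset=5
After 3 (read(3)): returned 'XKS', offset=8
After 4 (read(1)): returned 'W', offset=9
After 5 (seek(-6, CUR)): offset=3
After 6 (read(1)): returned '6', offset=4
After 7 (seek(+1, CUR)): offset=5
After 8 (read(4)): returned 'XKSW', offset=9
After 9 (tell()): offset=9
After 10 (read(5)): returned 'VURGS', offset=14
After 11 (tell()): offset=14

Answer: TAL63XKSW6XKSWVURGS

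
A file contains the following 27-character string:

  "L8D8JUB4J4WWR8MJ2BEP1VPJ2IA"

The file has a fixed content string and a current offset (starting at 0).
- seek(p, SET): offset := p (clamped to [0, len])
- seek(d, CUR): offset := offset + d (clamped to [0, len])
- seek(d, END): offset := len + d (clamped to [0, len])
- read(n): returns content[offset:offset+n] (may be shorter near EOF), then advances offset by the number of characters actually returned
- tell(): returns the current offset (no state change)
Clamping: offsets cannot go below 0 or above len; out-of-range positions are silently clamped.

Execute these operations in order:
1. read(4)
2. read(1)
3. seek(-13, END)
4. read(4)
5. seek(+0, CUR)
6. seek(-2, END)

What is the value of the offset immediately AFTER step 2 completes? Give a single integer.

After 1 (read(4)): returned 'L8D8', offset=4
After 2 (read(1)): returned 'J', offset=5

Answer: 5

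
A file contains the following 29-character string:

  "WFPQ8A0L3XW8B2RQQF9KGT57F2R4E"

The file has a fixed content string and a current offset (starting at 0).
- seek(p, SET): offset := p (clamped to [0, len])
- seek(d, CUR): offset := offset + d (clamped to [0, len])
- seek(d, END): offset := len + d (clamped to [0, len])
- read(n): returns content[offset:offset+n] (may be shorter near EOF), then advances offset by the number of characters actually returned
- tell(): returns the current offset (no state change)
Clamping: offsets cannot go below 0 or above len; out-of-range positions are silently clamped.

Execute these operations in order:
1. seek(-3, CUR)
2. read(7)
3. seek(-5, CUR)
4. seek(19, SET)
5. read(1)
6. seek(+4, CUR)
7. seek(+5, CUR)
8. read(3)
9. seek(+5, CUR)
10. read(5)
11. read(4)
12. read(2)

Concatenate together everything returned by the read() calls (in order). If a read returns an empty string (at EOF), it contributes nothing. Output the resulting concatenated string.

Answer: WFPQ8A0K

Derivation:
After 1 (seek(-3, CUR)): offset=0
After 2 (read(7)): returned 'WFPQ8A0', offset=7
After 3 (seek(-5, CUR)): offset=2
After 4 (seek(19, SET)): offset=19
After 5 (read(1)): returned 'K', offset=20
After 6 (seek(+4, CUR)): offset=24
After 7 (seek(+5, CUR)): offset=29
After 8 (read(3)): returned '', offset=29
After 9 (seek(+5, CUR)): offset=29
After 10 (read(5)): returned '', offset=29
After 11 (read(4)): returned '', offset=29
After 12 (read(2)): returned '', offset=29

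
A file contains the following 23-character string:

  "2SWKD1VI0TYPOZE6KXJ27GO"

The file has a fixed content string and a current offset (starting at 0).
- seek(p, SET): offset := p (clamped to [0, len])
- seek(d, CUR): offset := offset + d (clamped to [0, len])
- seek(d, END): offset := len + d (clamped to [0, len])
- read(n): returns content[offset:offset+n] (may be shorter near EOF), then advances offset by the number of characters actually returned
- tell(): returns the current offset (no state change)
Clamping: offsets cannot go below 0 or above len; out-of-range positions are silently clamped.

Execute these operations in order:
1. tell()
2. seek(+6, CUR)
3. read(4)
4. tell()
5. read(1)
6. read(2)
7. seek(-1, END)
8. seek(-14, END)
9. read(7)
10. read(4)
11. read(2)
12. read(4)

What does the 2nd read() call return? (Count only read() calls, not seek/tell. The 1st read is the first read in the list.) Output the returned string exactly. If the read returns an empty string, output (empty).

After 1 (tell()): offset=0
After 2 (seek(+6, CUR)): offset=6
After 3 (read(4)): returned 'VI0T', offset=10
After 4 (tell()): offset=10
After 5 (read(1)): returned 'Y', offset=11
After 6 (read(2)): returned 'PO', offset=13
After 7 (seek(-1, END)): offset=22
After 8 (seek(-14, END)): offset=9
After 9 (read(7)): returned 'TYPOZE6', offset=16
After 10 (read(4)): returned 'KXJ2', offset=20
After 11 (read(2)): returned '7G', offset=22
After 12 (read(4)): returned 'O', offset=23

Answer: Y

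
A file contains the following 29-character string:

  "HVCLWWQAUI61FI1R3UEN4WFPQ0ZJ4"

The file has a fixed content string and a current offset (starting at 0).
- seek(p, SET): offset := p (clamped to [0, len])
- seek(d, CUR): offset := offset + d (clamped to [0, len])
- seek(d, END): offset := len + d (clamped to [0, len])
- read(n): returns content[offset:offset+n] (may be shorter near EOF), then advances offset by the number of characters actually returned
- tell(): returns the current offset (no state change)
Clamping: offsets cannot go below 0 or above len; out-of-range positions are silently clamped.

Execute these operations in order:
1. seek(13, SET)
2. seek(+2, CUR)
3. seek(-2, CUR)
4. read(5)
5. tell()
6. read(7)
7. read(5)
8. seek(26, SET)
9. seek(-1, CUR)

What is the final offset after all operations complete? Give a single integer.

Answer: 25

Derivation:
After 1 (seek(13, SET)): offset=13
After 2 (seek(+2, CUR)): offset=15
After 3 (seek(-2, CUR)): offset=13
After 4 (read(5)): returned 'I1R3U', offset=18
After 5 (tell()): offset=18
After 6 (read(7)): returned 'EN4WFPQ', offset=25
After 7 (read(5)): returned '0ZJ4', offset=29
After 8 (seek(26, SET)): offset=26
After 9 (seek(-1, CUR)): offset=25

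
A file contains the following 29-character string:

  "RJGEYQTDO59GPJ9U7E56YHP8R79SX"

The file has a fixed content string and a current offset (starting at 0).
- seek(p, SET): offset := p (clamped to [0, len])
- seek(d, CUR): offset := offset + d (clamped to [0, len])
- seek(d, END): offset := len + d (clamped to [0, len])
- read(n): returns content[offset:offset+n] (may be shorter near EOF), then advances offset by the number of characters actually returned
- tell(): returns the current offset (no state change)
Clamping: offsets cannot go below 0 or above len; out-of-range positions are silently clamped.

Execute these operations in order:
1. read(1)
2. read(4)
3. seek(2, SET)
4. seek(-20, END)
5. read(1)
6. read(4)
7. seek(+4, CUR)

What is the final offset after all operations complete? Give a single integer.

After 1 (read(1)): returned 'R', offset=1
After 2 (read(4)): returned 'JGEY', offset=5
After 3 (seek(2, SET)): offset=2
After 4 (seek(-20, END)): offset=9
After 5 (read(1)): returned '5', offset=10
After 6 (read(4)): returned '9GPJ', offset=14
After 7 (seek(+4, CUR)): offset=18

Answer: 18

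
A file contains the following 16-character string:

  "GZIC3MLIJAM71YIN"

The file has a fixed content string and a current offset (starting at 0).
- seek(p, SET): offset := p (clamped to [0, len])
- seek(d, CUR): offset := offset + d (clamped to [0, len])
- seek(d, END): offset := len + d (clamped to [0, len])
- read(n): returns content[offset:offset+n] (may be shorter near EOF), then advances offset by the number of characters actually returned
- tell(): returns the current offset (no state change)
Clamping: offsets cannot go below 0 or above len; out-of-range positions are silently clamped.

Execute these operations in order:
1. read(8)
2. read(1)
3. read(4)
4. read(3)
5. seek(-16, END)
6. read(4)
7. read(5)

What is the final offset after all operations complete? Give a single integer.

Answer: 9

Derivation:
After 1 (read(8)): returned 'GZIC3MLI', offset=8
After 2 (read(1)): returned 'J', offset=9
After 3 (read(4)): returned 'AM71', offset=13
After 4 (read(3)): returned 'YIN', offset=16
After 5 (seek(-16, END)): offset=0
After 6 (read(4)): returned 'GZIC', offset=4
After 7 (read(5)): returned '3MLIJ', offset=9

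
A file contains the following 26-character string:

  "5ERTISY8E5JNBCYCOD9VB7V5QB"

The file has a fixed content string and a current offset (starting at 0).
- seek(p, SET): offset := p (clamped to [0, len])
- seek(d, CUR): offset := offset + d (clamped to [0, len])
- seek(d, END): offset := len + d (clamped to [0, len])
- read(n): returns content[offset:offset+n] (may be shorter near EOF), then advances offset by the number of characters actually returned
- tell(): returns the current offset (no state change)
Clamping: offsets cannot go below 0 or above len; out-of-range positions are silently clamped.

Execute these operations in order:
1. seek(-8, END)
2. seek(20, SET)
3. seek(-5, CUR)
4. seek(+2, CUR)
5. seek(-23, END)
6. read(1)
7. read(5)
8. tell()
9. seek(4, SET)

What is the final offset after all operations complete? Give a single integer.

Answer: 4

Derivation:
After 1 (seek(-8, END)): offset=18
After 2 (seek(20, SET)): offset=20
After 3 (seek(-5, CUR)): offset=15
After 4 (seek(+2, CUR)): offset=17
After 5 (seek(-23, END)): offset=3
After 6 (read(1)): returned 'T', offset=4
After 7 (read(5)): returned 'ISY8E', offset=9
After 8 (tell()): offset=9
After 9 (seek(4, SET)): offset=4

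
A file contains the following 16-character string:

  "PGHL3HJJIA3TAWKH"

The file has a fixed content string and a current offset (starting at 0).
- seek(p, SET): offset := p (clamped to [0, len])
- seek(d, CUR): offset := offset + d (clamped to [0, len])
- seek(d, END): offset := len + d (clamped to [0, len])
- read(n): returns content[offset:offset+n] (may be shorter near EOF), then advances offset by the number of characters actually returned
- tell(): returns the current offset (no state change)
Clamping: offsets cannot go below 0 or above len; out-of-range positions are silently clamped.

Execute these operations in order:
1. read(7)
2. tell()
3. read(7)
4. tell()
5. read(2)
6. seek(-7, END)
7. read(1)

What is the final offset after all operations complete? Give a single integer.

Answer: 10

Derivation:
After 1 (read(7)): returned 'PGHL3HJ', offset=7
After 2 (tell()): offset=7
After 3 (read(7)): returned 'JIA3TAW', offset=14
After 4 (tell()): offset=14
After 5 (read(2)): returned 'KH', offset=16
After 6 (seek(-7, END)): offset=9
After 7 (read(1)): returned 'A', offset=10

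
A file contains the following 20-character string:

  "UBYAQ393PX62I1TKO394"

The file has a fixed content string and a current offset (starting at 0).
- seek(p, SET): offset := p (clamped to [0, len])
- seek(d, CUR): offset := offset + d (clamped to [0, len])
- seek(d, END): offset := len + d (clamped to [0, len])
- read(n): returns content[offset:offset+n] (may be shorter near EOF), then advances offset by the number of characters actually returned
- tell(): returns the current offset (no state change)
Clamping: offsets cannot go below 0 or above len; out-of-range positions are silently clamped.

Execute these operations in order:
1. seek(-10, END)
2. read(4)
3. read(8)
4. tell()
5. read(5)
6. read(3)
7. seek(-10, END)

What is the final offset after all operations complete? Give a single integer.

After 1 (seek(-10, END)): offset=10
After 2 (read(4)): returned '62I1', offset=14
After 3 (read(8)): returned 'TKO394', offset=20
After 4 (tell()): offset=20
After 5 (read(5)): returned '', offset=20
After 6 (read(3)): returned '', offset=20
After 7 (seek(-10, END)): offset=10

Answer: 10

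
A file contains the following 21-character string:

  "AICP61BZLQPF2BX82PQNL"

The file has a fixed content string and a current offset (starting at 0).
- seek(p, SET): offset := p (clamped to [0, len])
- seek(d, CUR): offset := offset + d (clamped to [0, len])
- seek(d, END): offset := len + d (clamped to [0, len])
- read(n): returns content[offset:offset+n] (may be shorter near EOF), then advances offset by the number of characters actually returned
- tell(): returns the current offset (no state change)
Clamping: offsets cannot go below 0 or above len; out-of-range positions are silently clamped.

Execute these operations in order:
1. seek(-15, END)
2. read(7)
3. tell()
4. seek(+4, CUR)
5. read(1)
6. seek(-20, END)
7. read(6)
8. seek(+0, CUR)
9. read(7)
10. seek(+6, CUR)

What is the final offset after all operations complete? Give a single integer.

After 1 (seek(-15, END)): offset=6
After 2 (read(7)): returned 'BZLQPF2', offset=13
After 3 (tell()): offset=13
After 4 (seek(+4, CUR)): offset=17
After 5 (read(1)): returned 'P', offset=18
After 6 (seek(-20, END)): offset=1
After 7 (read(6)): returned 'ICP61B', offset=7
After 8 (seek(+0, CUR)): offset=7
After 9 (read(7)): returned 'ZLQPF2B', offset=14
After 10 (seek(+6, CUR)): offset=20

Answer: 20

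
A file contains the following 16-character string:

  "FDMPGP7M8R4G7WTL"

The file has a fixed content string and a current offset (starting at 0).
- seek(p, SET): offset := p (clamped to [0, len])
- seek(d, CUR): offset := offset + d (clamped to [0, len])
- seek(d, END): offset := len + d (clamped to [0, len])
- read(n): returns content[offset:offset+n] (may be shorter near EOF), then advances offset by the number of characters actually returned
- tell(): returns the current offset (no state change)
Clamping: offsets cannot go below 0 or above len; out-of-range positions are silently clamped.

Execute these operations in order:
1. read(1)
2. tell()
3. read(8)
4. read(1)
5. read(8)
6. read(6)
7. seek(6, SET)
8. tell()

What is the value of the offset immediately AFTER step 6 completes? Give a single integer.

Answer: 16

Derivation:
After 1 (read(1)): returned 'F', offset=1
After 2 (tell()): offset=1
After 3 (read(8)): returned 'DMPGP7M8', offset=9
After 4 (read(1)): returned 'R', offset=10
After 5 (read(8)): returned '4G7WTL', offset=16
After 6 (read(6)): returned '', offset=16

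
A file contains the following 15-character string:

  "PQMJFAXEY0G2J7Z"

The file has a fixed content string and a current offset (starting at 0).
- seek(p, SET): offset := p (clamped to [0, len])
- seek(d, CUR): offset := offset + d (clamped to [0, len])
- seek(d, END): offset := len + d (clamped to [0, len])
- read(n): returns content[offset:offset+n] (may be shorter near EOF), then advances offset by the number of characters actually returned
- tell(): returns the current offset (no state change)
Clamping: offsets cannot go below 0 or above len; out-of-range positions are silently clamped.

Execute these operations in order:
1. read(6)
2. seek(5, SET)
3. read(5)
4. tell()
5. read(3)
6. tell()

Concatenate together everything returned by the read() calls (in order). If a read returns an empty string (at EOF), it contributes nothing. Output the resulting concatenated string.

Answer: PQMJFAAXEY0G2J

Derivation:
After 1 (read(6)): returned 'PQMJFA', offset=6
After 2 (seek(5, SET)): offset=5
After 3 (read(5)): returned 'AXEY0', offset=10
After 4 (tell()): offset=10
After 5 (read(3)): returned 'G2J', offset=13
After 6 (tell()): offset=13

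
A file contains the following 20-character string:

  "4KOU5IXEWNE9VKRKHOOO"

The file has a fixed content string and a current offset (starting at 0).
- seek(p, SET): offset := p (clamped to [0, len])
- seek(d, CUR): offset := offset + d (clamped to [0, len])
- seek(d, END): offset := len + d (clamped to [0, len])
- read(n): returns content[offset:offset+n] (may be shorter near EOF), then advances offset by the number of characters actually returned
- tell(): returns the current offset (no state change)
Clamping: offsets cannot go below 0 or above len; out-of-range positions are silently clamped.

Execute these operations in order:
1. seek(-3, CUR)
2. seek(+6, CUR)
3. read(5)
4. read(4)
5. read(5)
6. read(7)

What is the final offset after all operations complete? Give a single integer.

After 1 (seek(-3, CUR)): offset=0
After 2 (seek(+6, CUR)): offset=6
After 3 (read(5)): returned 'XEWNE', offset=11
After 4 (read(4)): returned '9VKR', offset=15
After 5 (read(5)): returned 'KHOOO', offset=20
After 6 (read(7)): returned '', offset=20

Answer: 20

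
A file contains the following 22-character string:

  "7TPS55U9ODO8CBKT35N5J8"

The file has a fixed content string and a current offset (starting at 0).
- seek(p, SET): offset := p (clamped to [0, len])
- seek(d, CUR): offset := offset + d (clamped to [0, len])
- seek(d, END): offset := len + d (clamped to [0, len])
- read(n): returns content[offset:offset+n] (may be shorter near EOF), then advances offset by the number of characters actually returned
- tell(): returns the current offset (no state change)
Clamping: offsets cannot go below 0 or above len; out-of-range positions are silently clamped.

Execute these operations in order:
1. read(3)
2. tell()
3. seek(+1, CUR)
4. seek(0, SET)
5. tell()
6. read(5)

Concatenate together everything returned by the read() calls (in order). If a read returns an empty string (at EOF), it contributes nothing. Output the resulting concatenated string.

After 1 (read(3)): returned '7TP', offset=3
After 2 (tell()): offset=3
After 3 (seek(+1, CUR)): offset=4
After 4 (seek(0, SET)): offset=0
After 5 (tell()): offset=0
After 6 (read(5)): returned '7TPS5', offset=5

Answer: 7TP7TPS5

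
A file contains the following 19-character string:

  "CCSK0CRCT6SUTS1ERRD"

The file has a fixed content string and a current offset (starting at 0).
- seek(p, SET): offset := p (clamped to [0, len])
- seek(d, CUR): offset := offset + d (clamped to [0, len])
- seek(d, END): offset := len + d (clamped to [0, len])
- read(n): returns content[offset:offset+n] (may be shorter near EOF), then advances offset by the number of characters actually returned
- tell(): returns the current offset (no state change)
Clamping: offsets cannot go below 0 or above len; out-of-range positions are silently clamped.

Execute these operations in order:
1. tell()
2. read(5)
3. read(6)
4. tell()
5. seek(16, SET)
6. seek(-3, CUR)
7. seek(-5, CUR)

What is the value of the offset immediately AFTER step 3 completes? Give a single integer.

Answer: 11

Derivation:
After 1 (tell()): offset=0
After 2 (read(5)): returned 'CCSK0', offset=5
After 3 (read(6)): returned 'CRCT6S', offset=11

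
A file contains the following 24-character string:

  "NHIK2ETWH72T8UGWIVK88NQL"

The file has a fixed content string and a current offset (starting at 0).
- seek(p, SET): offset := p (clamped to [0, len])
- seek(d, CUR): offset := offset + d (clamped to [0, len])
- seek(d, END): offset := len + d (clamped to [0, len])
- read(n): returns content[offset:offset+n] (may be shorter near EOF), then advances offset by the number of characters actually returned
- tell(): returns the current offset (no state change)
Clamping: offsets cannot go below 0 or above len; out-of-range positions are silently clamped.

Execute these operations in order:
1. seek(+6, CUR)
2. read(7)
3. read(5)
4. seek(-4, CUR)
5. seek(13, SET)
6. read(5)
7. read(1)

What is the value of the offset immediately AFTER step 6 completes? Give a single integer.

Answer: 18

Derivation:
After 1 (seek(+6, CUR)): offset=6
After 2 (read(7)): returned 'TWH72T8', offset=13
After 3 (read(5)): returned 'UGWIV', offset=18
After 4 (seek(-4, CUR)): offset=14
After 5 (seek(13, SET)): offset=13
After 6 (read(5)): returned 'UGWIV', offset=18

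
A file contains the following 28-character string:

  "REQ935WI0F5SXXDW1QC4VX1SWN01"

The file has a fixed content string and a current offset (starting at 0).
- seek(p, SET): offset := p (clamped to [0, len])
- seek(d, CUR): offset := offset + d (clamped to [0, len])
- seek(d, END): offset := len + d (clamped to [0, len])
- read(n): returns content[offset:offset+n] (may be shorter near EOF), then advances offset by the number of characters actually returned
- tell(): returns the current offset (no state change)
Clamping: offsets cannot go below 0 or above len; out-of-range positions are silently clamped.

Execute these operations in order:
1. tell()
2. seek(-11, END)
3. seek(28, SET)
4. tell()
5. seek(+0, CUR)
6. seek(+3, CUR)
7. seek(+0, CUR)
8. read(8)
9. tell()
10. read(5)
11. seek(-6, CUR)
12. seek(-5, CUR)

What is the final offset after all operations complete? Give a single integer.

Answer: 17

Derivation:
After 1 (tell()): offset=0
After 2 (seek(-11, END)): offset=17
After 3 (seek(28, SET)): offset=28
After 4 (tell()): offset=28
After 5 (seek(+0, CUR)): offset=28
After 6 (seek(+3, CUR)): offset=28
After 7 (seek(+0, CUR)): offset=28
After 8 (read(8)): returned '', offset=28
After 9 (tell()): offset=28
After 10 (read(5)): returned '', offset=28
After 11 (seek(-6, CUR)): offset=22
After 12 (seek(-5, CUR)): offset=17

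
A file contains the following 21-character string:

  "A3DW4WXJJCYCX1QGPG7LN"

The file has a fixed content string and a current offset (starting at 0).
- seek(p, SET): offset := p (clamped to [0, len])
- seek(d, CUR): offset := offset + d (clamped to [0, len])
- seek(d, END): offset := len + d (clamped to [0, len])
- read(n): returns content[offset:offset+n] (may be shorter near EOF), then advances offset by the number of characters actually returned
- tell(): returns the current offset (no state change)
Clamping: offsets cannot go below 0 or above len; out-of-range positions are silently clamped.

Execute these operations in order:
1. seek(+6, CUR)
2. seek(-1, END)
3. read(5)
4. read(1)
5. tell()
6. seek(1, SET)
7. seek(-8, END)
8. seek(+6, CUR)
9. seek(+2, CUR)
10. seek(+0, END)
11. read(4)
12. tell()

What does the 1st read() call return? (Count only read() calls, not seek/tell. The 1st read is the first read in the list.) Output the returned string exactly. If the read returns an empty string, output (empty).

After 1 (seek(+6, CUR)): offset=6
After 2 (seek(-1, END)): offset=20
After 3 (read(5)): returned 'N', offset=21
After 4 (read(1)): returned '', offset=21
After 5 (tell()): offset=21
After 6 (seek(1, SET)): offset=1
After 7 (seek(-8, END)): offset=13
After 8 (seek(+6, CUR)): offset=19
After 9 (seek(+2, CUR)): offset=21
After 10 (seek(+0, END)): offset=21
After 11 (read(4)): returned '', offset=21
After 12 (tell()): offset=21

Answer: N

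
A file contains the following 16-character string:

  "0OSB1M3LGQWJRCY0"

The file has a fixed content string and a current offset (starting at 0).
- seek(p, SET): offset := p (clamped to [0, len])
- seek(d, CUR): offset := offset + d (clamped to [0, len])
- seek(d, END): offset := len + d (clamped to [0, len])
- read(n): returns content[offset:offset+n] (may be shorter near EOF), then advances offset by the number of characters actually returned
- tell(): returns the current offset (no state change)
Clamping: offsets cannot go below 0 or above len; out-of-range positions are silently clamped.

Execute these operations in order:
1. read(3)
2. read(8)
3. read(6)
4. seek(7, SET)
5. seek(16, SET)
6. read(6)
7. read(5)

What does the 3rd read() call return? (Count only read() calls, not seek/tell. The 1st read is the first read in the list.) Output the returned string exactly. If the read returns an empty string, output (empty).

After 1 (read(3)): returned '0OS', offset=3
After 2 (read(8)): returned 'B1M3LGQW', offset=11
After 3 (read(6)): returned 'JRCY0', offset=16
After 4 (seek(7, SET)): offset=7
After 5 (seek(16, SET)): offset=16
After 6 (read(6)): returned '', offset=16
After 7 (read(5)): returned '', offset=16

Answer: JRCY0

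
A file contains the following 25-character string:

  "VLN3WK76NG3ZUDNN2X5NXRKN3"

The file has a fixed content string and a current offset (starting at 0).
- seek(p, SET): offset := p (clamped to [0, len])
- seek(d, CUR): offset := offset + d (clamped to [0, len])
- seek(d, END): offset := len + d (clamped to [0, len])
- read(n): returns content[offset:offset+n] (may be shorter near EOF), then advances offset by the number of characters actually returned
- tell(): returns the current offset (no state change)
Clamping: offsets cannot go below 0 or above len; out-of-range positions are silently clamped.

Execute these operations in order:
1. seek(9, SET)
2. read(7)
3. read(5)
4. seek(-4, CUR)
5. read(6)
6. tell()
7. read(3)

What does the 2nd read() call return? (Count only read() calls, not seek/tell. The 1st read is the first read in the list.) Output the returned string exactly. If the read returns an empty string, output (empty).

After 1 (seek(9, SET)): offset=9
After 2 (read(7)): returned 'G3ZUDNN', offset=16
After 3 (read(5)): returned '2X5NX', offset=21
After 4 (seek(-4, CUR)): offset=17
After 5 (read(6)): returned 'X5NXRK', offset=23
After 6 (tell()): offset=23
After 7 (read(3)): returned 'N3', offset=25

Answer: 2X5NX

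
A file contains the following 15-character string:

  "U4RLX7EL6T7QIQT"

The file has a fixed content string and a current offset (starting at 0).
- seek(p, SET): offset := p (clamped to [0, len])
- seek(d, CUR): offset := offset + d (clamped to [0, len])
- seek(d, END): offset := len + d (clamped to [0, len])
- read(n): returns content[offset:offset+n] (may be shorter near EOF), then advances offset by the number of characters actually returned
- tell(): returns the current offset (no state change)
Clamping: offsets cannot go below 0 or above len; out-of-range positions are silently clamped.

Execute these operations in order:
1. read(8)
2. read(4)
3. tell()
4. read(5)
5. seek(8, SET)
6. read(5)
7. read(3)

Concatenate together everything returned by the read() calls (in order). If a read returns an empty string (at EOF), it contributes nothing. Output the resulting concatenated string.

Answer: U4RLX7EL6T7QIQT6T7QIQT

Derivation:
After 1 (read(8)): returned 'U4RLX7EL', offset=8
After 2 (read(4)): returned '6T7Q', offset=12
After 3 (tell()): offset=12
After 4 (read(5)): returned 'IQT', offset=15
After 5 (seek(8, SET)): offset=8
After 6 (read(5)): returned '6T7QI', offset=13
After 7 (read(3)): returned 'QT', offset=15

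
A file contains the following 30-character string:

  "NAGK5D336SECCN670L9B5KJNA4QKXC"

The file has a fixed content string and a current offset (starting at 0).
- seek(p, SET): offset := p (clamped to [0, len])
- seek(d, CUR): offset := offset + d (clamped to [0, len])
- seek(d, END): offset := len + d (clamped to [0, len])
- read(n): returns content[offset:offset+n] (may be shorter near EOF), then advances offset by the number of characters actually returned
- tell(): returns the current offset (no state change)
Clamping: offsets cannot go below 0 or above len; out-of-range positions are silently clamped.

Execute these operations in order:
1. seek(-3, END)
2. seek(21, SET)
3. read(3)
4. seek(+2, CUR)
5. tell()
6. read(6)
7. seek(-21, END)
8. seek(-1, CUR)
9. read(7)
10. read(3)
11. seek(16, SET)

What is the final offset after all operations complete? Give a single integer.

Answer: 16

Derivation:
After 1 (seek(-3, END)): offset=27
After 2 (seek(21, SET)): offset=21
After 3 (read(3)): returned 'KJN', offset=24
After 4 (seek(+2, CUR)): offset=26
After 5 (tell()): offset=26
After 6 (read(6)): returned 'QKXC', offset=30
After 7 (seek(-21, END)): offset=9
After 8 (seek(-1, CUR)): offset=8
After 9 (read(7)): returned '6SECCN6', offset=15
After 10 (read(3)): returned '70L', offset=18
After 11 (seek(16, SET)): offset=16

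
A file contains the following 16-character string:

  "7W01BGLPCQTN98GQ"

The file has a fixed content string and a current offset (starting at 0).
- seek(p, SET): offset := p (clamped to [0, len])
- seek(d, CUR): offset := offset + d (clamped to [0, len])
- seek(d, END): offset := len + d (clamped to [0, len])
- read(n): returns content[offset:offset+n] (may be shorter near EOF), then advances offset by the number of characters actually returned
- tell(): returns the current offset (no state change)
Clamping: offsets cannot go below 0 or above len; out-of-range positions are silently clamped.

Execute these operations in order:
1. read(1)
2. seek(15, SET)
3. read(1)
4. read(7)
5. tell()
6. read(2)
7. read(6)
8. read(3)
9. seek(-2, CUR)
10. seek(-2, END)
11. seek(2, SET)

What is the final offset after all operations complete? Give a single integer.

After 1 (read(1)): returned '7', offset=1
After 2 (seek(15, SET)): offset=15
After 3 (read(1)): returned 'Q', offset=16
After 4 (read(7)): returned '', offset=16
After 5 (tell()): offset=16
After 6 (read(2)): returned '', offset=16
After 7 (read(6)): returned '', offset=16
After 8 (read(3)): returned '', offset=16
After 9 (seek(-2, CUR)): offset=14
After 10 (seek(-2, END)): offset=14
After 11 (seek(2, SET)): offset=2

Answer: 2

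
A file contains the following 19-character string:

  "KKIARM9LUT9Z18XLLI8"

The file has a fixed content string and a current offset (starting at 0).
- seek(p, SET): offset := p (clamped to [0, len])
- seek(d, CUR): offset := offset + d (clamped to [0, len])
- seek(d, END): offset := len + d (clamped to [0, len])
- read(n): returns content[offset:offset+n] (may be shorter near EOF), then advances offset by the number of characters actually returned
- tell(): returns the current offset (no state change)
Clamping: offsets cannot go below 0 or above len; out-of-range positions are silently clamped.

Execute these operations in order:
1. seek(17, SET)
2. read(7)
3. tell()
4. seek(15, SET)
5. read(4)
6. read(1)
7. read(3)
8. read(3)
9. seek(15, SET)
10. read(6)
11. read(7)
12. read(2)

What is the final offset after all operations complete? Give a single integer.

Answer: 19

Derivation:
After 1 (seek(17, SET)): offset=17
After 2 (read(7)): returned 'I8', offset=19
After 3 (tell()): offset=19
After 4 (seek(15, SET)): offset=15
After 5 (read(4)): returned 'LLI8', offset=19
After 6 (read(1)): returned '', offset=19
After 7 (read(3)): returned '', offset=19
After 8 (read(3)): returned '', offset=19
After 9 (seek(15, SET)): offset=15
After 10 (read(6)): returned 'LLI8', offset=19
After 11 (read(7)): returned '', offset=19
After 12 (read(2)): returned '', offset=19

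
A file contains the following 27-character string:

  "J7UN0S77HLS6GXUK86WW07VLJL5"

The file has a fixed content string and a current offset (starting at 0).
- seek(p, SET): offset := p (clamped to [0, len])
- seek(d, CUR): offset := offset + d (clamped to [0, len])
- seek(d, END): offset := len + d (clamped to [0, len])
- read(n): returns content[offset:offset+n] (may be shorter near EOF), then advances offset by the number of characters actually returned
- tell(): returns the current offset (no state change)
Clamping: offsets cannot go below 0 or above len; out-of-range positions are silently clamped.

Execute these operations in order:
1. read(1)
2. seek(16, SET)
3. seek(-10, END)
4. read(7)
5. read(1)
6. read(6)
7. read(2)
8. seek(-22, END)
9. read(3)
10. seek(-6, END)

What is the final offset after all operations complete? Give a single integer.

Answer: 21

Derivation:
After 1 (read(1)): returned 'J', offset=1
After 2 (seek(16, SET)): offset=16
After 3 (seek(-10, END)): offset=17
After 4 (read(7)): returned '6WW07VL', offset=24
After 5 (read(1)): returned 'J', offset=25
After 6 (read(6)): returned 'L5', offset=27
After 7 (read(2)): returned '', offset=27
After 8 (seek(-22, END)): offset=5
After 9 (read(3)): returned 'S77', offset=8
After 10 (seek(-6, END)): offset=21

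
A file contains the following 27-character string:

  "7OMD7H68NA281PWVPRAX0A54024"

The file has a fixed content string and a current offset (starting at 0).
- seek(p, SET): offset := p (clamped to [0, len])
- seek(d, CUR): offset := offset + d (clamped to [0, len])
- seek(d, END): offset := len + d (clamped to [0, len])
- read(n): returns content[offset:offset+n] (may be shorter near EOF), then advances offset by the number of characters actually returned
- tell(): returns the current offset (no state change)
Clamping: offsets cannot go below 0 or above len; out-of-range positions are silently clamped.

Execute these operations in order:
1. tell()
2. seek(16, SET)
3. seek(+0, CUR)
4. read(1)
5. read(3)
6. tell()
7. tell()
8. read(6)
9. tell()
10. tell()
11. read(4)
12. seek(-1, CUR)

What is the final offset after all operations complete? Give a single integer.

Answer: 26

Derivation:
After 1 (tell()): offset=0
After 2 (seek(16, SET)): offset=16
After 3 (seek(+0, CUR)): offset=16
After 4 (read(1)): returned 'P', offset=17
After 5 (read(3)): returned 'RAX', offset=20
After 6 (tell()): offset=20
After 7 (tell()): offset=20
After 8 (read(6)): returned '0A5402', offset=26
After 9 (tell()): offset=26
After 10 (tell()): offset=26
After 11 (read(4)): returned '4', offset=27
After 12 (seek(-1, CUR)): offset=26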